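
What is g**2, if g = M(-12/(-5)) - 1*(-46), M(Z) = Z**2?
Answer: 1674436/625 ≈ 2679.1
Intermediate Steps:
g = 1294/25 (g = (-12/(-5))**2 - 1*(-46) = (-12*(-1/5))**2 + 46 = (12/5)**2 + 46 = 144/25 + 46 = 1294/25 ≈ 51.760)
g**2 = (1294/25)**2 = 1674436/625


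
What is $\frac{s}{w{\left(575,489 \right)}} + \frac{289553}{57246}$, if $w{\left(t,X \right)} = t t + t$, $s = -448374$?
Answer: $\frac{1950898211}{526663200} \approx 3.7043$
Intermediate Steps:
$w{\left(t,X \right)} = t + t^{2}$ ($w{\left(t,X \right)} = t^{2} + t = t + t^{2}$)
$\frac{s}{w{\left(575,489 \right)}} + \frac{289553}{57246} = - \frac{448374}{575 \left(1 + 575\right)} + \frac{289553}{57246} = - \frac{448374}{575 \cdot 576} + 289553 \cdot \frac{1}{57246} = - \frac{448374}{331200} + \frac{289553}{57246} = \left(-448374\right) \frac{1}{331200} + \frac{289553}{57246} = - \frac{74729}{55200} + \frac{289553}{57246} = \frac{1950898211}{526663200}$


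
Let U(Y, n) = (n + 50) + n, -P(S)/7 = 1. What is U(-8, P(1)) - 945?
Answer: -909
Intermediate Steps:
P(S) = -7 (P(S) = -7*1 = -7)
U(Y, n) = 50 + 2*n (U(Y, n) = (50 + n) + n = 50 + 2*n)
U(-8, P(1)) - 945 = (50 + 2*(-7)) - 945 = (50 - 14) - 945 = 36 - 945 = -909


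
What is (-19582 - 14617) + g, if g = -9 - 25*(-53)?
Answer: -32883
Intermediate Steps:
g = 1316 (g = -9 + 1325 = 1316)
(-19582 - 14617) + g = (-19582 - 14617) + 1316 = -34199 + 1316 = -32883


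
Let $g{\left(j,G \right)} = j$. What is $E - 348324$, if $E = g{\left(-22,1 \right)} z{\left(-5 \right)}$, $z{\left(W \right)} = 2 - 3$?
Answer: $-348302$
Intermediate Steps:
$z{\left(W \right)} = -1$ ($z{\left(W \right)} = 2 - 3 = -1$)
$E = 22$ ($E = \left(-22\right) \left(-1\right) = 22$)
$E - 348324 = 22 - 348324 = -348302$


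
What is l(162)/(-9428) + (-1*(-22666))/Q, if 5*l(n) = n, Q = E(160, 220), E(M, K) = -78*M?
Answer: -5352485/2941536 ≈ -1.8196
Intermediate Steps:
Q = -12480 (Q = -78*160 = -12480)
l(n) = n/5
l(162)/(-9428) + (-1*(-22666))/Q = ((⅕)*162)/(-9428) - 1*(-22666)/(-12480) = (162/5)*(-1/9428) + 22666*(-1/12480) = -81/23570 - 11333/6240 = -5352485/2941536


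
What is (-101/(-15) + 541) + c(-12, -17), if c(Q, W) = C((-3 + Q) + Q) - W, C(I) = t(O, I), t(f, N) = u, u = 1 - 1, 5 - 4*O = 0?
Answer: 8471/15 ≈ 564.73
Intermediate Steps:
O = 5/4 (O = 5/4 - ¼*0 = 5/4 + 0 = 5/4 ≈ 1.2500)
u = 0
t(f, N) = 0
C(I) = 0
c(Q, W) = -W (c(Q, W) = 0 - W = -W)
(-101/(-15) + 541) + c(-12, -17) = (-101/(-15) + 541) - 1*(-17) = (-1/15*(-101) + 541) + 17 = (101/15 + 541) + 17 = 8216/15 + 17 = 8471/15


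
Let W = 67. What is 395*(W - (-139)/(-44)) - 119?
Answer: 1104319/44 ≈ 25098.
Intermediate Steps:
395*(W - (-139)/(-44)) - 119 = 395*(67 - (-139)/(-44)) - 119 = 395*(67 - (-139)*(-1)/44) - 119 = 395*(67 - 1*139/44) - 119 = 395*(67 - 139/44) - 119 = 395*(2809/44) - 119 = 1109555/44 - 119 = 1104319/44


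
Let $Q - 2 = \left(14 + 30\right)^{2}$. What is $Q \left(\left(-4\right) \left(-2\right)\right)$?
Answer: $15504$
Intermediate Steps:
$Q = 1938$ ($Q = 2 + \left(14 + 30\right)^{2} = 2 + 44^{2} = 2 + 1936 = 1938$)
$Q \left(\left(-4\right) \left(-2\right)\right) = 1938 \left(\left(-4\right) \left(-2\right)\right) = 1938 \cdot 8 = 15504$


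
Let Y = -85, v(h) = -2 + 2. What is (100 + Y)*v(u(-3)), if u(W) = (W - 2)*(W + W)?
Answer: 0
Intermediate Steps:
u(W) = 2*W*(-2 + W) (u(W) = (-2 + W)*(2*W) = 2*W*(-2 + W))
v(h) = 0
(100 + Y)*v(u(-3)) = (100 - 85)*0 = 15*0 = 0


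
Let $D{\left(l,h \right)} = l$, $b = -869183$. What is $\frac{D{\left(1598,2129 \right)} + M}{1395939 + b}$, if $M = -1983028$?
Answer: $- \frac{990715}{263378} \approx -3.7616$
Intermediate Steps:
$\frac{D{\left(1598,2129 \right)} + M}{1395939 + b} = \frac{1598 - 1983028}{1395939 - 869183} = - \frac{1981430}{526756} = \left(-1981430\right) \frac{1}{526756} = - \frac{990715}{263378}$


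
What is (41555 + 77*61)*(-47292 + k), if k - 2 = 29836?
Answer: -807282408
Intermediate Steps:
k = 29838 (k = 2 + 29836 = 29838)
(41555 + 77*61)*(-47292 + k) = (41555 + 77*61)*(-47292 + 29838) = (41555 + 4697)*(-17454) = 46252*(-17454) = -807282408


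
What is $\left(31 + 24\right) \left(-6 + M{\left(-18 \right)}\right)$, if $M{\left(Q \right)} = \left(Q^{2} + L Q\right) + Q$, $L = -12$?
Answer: $28380$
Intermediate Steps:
$M{\left(Q \right)} = Q^{2} - 11 Q$ ($M{\left(Q \right)} = \left(Q^{2} - 12 Q\right) + Q = Q^{2} - 11 Q$)
$\left(31 + 24\right) \left(-6 + M{\left(-18 \right)}\right) = \left(31 + 24\right) \left(-6 - 18 \left(-11 - 18\right)\right) = 55 \left(-6 - -522\right) = 55 \left(-6 + 522\right) = 55 \cdot 516 = 28380$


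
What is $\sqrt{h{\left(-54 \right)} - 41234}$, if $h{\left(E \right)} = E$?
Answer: $2 i \sqrt{10322} \approx 203.19 i$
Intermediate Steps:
$\sqrt{h{\left(-54 \right)} - 41234} = \sqrt{-54 - 41234} = \sqrt{-41288} = 2 i \sqrt{10322}$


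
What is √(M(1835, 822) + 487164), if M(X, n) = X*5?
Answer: √496339 ≈ 704.51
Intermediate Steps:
M(X, n) = 5*X
√(M(1835, 822) + 487164) = √(5*1835 + 487164) = √(9175 + 487164) = √496339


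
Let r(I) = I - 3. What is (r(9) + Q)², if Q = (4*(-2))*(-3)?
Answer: 900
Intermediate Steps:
Q = 24 (Q = -8*(-3) = 24)
r(I) = -3 + I
(r(9) + Q)² = ((-3 + 9) + 24)² = (6 + 24)² = 30² = 900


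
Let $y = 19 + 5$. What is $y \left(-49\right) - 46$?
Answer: $-1222$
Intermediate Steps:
$y = 24$
$y \left(-49\right) - 46 = 24 \left(-49\right) - 46 = -1176 - 46 = -1222$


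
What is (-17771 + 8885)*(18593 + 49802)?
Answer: -607757970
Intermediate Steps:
(-17771 + 8885)*(18593 + 49802) = -8886*68395 = -607757970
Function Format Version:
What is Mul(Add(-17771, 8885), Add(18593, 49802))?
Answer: -607757970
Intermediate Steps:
Mul(Add(-17771, 8885), Add(18593, 49802)) = Mul(-8886, 68395) = -607757970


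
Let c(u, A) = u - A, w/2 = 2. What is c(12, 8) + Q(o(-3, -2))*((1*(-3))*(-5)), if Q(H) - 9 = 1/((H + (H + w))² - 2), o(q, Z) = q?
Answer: 293/2 ≈ 146.50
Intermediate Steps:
w = 4 (w = 2*2 = 4)
Q(H) = 9 + 1/(-2 + (4 + 2*H)²) (Q(H) = 9 + 1/((H + (H + 4))² - 2) = 9 + 1/((H + (4 + H))² - 2) = 9 + 1/((4 + 2*H)² - 2) = 9 + 1/(-2 + (4 + 2*H)²))
c(12, 8) + Q(o(-3, -2))*((1*(-3))*(-5)) = (12 - 1*8) + ((-17 + 36*(2 - 3)²)/(2*(-1 + 2*(2 - 3)²)))*((1*(-3))*(-5)) = (12 - 8) + ((-17 + 36*(-1)²)/(2*(-1 + 2*(-1)²)))*(-3*(-5)) = 4 + ((-17 + 36*1)/(2*(-1 + 2*1)))*15 = 4 + ((-17 + 36)/(2*(-1 + 2)))*15 = 4 + ((½)*19/1)*15 = 4 + ((½)*1*19)*15 = 4 + (19/2)*15 = 4 + 285/2 = 293/2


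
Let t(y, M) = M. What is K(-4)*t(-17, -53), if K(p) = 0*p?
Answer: 0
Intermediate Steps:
K(p) = 0
K(-4)*t(-17, -53) = 0*(-53) = 0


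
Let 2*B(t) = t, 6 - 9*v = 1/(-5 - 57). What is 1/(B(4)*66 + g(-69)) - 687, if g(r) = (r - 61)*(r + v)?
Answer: -1727951052/2515213 ≈ -687.00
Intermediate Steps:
v = 373/558 (v = ⅔ - 1/(9*(-5 - 57)) = ⅔ - ⅑/(-62) = ⅔ - ⅑*(-1/62) = ⅔ + 1/558 = 373/558 ≈ 0.66846)
g(r) = (-61 + r)*(373/558 + r) (g(r) = (r - 61)*(r + 373/558) = (-61 + r)*(373/558 + r))
B(t) = t/2
1/(B(4)*66 + g(-69)) - 687 = 1/(((½)*4)*66 + (-22753/558 + (-69)² - 33665/558*(-69))) - 687 = 1/(2*66 + (-22753/558 + 4761 + 774295/186)) - 687 = 1/(132 + 2478385/279) - 687 = 1/(2515213/279) - 687 = 279/2515213 - 687 = -1727951052/2515213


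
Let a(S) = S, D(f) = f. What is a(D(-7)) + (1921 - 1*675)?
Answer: 1239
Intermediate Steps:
a(D(-7)) + (1921 - 1*675) = -7 + (1921 - 1*675) = -7 + (1921 - 675) = -7 + 1246 = 1239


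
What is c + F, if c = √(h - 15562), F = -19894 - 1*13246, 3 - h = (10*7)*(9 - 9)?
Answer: -33140 + I*√15559 ≈ -33140.0 + 124.74*I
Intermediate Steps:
h = 3 (h = 3 - 10*7*(9 - 9) = 3 - 70*0 = 3 - 1*0 = 3 + 0 = 3)
F = -33140 (F = -19894 - 13246 = -33140)
c = I*√15559 (c = √(3 - 15562) = √(-15559) = I*√15559 ≈ 124.74*I)
c + F = I*√15559 - 33140 = -33140 + I*√15559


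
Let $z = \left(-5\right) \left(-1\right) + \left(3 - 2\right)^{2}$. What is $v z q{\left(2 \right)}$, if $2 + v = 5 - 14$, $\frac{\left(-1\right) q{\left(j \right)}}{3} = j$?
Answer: $396$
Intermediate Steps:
$q{\left(j \right)} = - 3 j$
$v = -11$ ($v = -2 + \left(5 - 14\right) = -2 - 9 = -11$)
$z = 6$ ($z = 5 + 1^{2} = 5 + 1 = 6$)
$v z q{\left(2 \right)} = \left(-11\right) 6 \left(\left(-3\right) 2\right) = \left(-66\right) \left(-6\right) = 396$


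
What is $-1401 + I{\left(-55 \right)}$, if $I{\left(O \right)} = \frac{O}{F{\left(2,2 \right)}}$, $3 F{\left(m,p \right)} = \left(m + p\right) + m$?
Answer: $- \frac{2857}{2} \approx -1428.5$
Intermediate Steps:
$F{\left(m,p \right)} = \frac{p}{3} + \frac{2 m}{3}$ ($F{\left(m,p \right)} = \frac{\left(m + p\right) + m}{3} = \frac{p + 2 m}{3} = \frac{p}{3} + \frac{2 m}{3}$)
$I{\left(O \right)} = \frac{O}{2}$ ($I{\left(O \right)} = \frac{O}{\frac{1}{3} \cdot 2 + \frac{2}{3} \cdot 2} = \frac{O}{\frac{2}{3} + \frac{4}{3}} = \frac{O}{2}$)
$-1401 + I{\left(-55 \right)} = -1401 + \frac{1}{2} \left(-55\right) = -1401 - \frac{55}{2} = - \frac{2857}{2}$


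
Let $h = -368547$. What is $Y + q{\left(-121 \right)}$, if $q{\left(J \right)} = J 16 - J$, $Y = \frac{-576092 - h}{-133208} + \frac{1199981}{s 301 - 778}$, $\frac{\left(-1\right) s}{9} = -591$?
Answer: $- \frac{386402330089927}{213164903128} \approx -1812.7$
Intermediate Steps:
$s = 5319$ ($s = \left(-9\right) \left(-591\right) = 5319$)
$Y = \frac{491969087393}{213164903128}$ ($Y = \frac{-576092 - -368547}{-133208} + \frac{1199981}{5319 \cdot 301 - 778} = \left(-576092 + 368547\right) \left(- \frac{1}{133208}\right) + \frac{1199981}{1601019 - 778} = \left(-207545\right) \left(- \frac{1}{133208}\right) + \frac{1199981}{1600241} = \frac{207545}{133208} + 1199981 \cdot \frac{1}{1600241} = \frac{207545}{133208} + \frac{1199981}{1600241} = \frac{491969087393}{213164903128} \approx 2.3079$)
$q{\left(J \right)} = 15 J$ ($q{\left(J \right)} = 16 J - J = 15 J$)
$Y + q{\left(-121 \right)} = \frac{491969087393}{213164903128} + 15 \left(-121\right) = \frac{491969087393}{213164903128} - 1815 = - \frac{386402330089927}{213164903128}$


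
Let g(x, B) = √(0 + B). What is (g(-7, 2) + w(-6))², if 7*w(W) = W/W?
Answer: 99/49 + 2*√2/7 ≈ 2.4245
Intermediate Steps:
w(W) = ⅐ (w(W) = (W/W)/7 = (⅐)*1 = ⅐)
g(x, B) = √B
(g(-7, 2) + w(-6))² = (√2 + ⅐)² = (⅐ + √2)²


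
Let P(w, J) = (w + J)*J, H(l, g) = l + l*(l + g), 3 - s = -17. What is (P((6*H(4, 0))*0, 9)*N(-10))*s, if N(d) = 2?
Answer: 3240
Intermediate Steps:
s = 20 (s = 3 - 1*(-17) = 3 + 17 = 20)
H(l, g) = l + l*(g + l)
P(w, J) = J*(J + w) (P(w, J) = (J + w)*J = J*(J + w))
(P((6*H(4, 0))*0, 9)*N(-10))*s = ((9*(9 + (6*(4*(1 + 0 + 4)))*0))*2)*20 = ((9*(9 + (6*(4*5))*0))*2)*20 = ((9*(9 + (6*20)*0))*2)*20 = ((9*(9 + 120*0))*2)*20 = ((9*(9 + 0))*2)*20 = ((9*9)*2)*20 = (81*2)*20 = 162*20 = 3240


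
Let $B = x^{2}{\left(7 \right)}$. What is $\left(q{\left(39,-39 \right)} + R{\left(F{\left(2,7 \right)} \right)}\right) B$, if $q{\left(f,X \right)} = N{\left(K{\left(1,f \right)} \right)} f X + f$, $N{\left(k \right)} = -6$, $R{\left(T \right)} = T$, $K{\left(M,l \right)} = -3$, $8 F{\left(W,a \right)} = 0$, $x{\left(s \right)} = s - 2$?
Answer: $229125$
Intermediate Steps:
$x{\left(s \right)} = -2 + s$ ($x{\left(s \right)} = s - 2 = -2 + s$)
$F{\left(W,a \right)} = 0$ ($F{\left(W,a \right)} = \frac{1}{8} \cdot 0 = 0$)
$B = 25$ ($B = \left(-2 + 7\right)^{2} = 5^{2} = 25$)
$q{\left(f,X \right)} = f - 6 X f$ ($q{\left(f,X \right)} = - 6 f X + f = - 6 X f + f = f - 6 X f$)
$\left(q{\left(39,-39 \right)} + R{\left(F{\left(2,7 \right)} \right)}\right) B = \left(39 \left(1 - -234\right) + 0\right) 25 = \left(39 \left(1 + 234\right) + 0\right) 25 = \left(39 \cdot 235 + 0\right) 25 = \left(9165 + 0\right) 25 = 9165 \cdot 25 = 229125$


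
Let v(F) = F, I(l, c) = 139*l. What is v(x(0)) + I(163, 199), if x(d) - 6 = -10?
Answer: 22653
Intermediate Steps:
x(d) = -4 (x(d) = 6 - 10 = -4)
v(x(0)) + I(163, 199) = -4 + 139*163 = -4 + 22657 = 22653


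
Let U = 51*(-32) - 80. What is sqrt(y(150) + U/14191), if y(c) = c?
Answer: 11*sqrt(249449398)/14191 ≈ 12.243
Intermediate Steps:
U = -1712 (U = -1632 - 80 = -1712)
sqrt(y(150) + U/14191) = sqrt(150 - 1712/14191) = sqrt(2126938/14191) = 11*sqrt(249449398)/14191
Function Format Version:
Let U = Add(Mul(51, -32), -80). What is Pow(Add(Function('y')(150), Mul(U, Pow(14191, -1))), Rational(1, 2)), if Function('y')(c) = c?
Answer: Mul(Rational(11, 14191), Pow(249449398, Rational(1, 2))) ≈ 12.243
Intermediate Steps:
U = -1712 (U = Add(-1632, -80) = -1712)
Pow(Add(Function('y')(150), Mul(U, Pow(14191, -1))), Rational(1, 2)) = Pow(Add(150, Mul(-1712, Pow(14191, -1))), Rational(1, 2)) = Pow(Add(150, Mul(-1712, Rational(1, 14191))), Rational(1, 2)) = Pow(Add(150, Rational(-1712, 14191)), Rational(1, 2)) = Pow(Rational(2126938, 14191), Rational(1, 2)) = Mul(Rational(11, 14191), Pow(249449398, Rational(1, 2)))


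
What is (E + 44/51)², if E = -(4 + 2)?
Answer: 68644/2601 ≈ 26.391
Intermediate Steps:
E = -6 (E = -1*6 = -6)
(E + 44/51)² = (-6 + 44/51)² = (-262/51)² = 68644/2601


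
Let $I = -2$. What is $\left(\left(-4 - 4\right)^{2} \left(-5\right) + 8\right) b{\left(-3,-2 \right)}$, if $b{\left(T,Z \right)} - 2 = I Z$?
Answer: $-1872$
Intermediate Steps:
$b{\left(T,Z \right)} = 2 - 2 Z$
$\left(\left(-4 - 4\right)^{2} \left(-5\right) + 8\right) b{\left(-3,-2 \right)} = \left(\left(-4 - 4\right)^{2} \left(-5\right) + 8\right) \left(2 - -4\right) = \left(\left(-8\right)^{2} \left(-5\right) + 8\right) \left(2 + 4\right) = \left(64 \left(-5\right) + 8\right) 6 = \left(-320 + 8\right) 6 = \left(-312\right) 6 = -1872$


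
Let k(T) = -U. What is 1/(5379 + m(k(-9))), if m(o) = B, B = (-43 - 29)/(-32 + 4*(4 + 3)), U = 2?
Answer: 1/5397 ≈ 0.00018529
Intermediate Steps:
k(T) = -2 (k(T) = -1*2 = -2)
B = 18 (B = -72/(-32 + 4*7) = -72/(-32 + 28) = -72/(-4) = -72*(-1/4) = 18)
m(o) = 18
1/(5379 + m(k(-9))) = 1/(5379 + 18) = 1/5397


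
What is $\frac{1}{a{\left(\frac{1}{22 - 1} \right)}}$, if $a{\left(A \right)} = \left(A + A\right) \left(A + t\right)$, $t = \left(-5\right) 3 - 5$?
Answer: $- \frac{441}{838} \approx -0.52625$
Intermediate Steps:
$t = -20$ ($t = -15 - 5 = -20$)
$a{\left(A \right)} = 2 A \left(-20 + A\right)$ ($a{\left(A \right)} = \left(A + A\right) \left(A - 20\right) = 2 A \left(-20 + A\right)$)
$\frac{1}{a{\left(\frac{1}{22 - 1} \right)}} = \frac{1}{2 \frac{1}{22 - 1} \left(-20 + \frac{1}{22 - 1}\right)} = \frac{1}{2 \cdot \frac{1}{21} \left(-20 + \frac{1}{21}\right)} = \frac{1}{2 \cdot \frac{1}{21} \left(- \frac{419}{21}\right)} = \frac{1}{- \frac{838}{441}} = - \frac{441}{838}$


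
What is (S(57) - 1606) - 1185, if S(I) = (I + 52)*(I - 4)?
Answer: 2986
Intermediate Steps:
S(I) = (-4 + I)*(52 + I) (S(I) = (52 + I)*(-4 + I) = (-4 + I)*(52 + I))
(S(57) - 1606) - 1185 = ((-208 + 57**2 + 48*57) - 1606) - 1185 = ((-208 + 3249 + 2736) - 1606) - 1185 = (5777 - 1606) - 1185 = 4171 - 1185 = 2986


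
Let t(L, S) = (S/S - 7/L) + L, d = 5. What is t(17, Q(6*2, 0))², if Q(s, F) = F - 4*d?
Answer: 89401/289 ≈ 309.35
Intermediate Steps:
Q(s, F) = -20 + F (Q(s, F) = F - 4*5 = F - 20 = -20 + F)
t(L, S) = 1 + L - 7/L (t(L, S) = (1 - 7/L) + L = 1 + L - 7/L)
t(17, Q(6*2, 0))² = (1 + 17 - 7/17)² = (299/17)² = 89401/289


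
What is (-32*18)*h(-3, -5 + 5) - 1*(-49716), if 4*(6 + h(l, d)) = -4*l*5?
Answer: 44532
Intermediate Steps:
h(l, d) = -6 - 5*l (h(l, d) = -6 + (-4*l*5)/4 = -6 + (-20*l)/4 = -6 - 5*l)
(-32*18)*h(-3, -5 + 5) - 1*(-49716) = (-32*18)*(-6 - 5*(-3)) - 1*(-49716) = -576*(-6 + 15) + 49716 = -576*9 + 49716 = -5184 + 49716 = 44532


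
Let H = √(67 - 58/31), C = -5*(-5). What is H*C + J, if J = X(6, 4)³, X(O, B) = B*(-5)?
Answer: -8000 + 25*√62589/31 ≈ -7798.2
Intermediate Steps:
X(O, B) = -5*B
C = 25
H = √62589/31 (H = √(67 - 58*1/31) = √(67 - 58/31) = √(2019/31) = √62589/31 ≈ 8.0703)
J = -8000 (J = (-5*4)³ = (-20)³ = -8000)
H*C + J = (√62589/31)*25 - 8000 = 25*√62589/31 - 8000 = -8000 + 25*√62589/31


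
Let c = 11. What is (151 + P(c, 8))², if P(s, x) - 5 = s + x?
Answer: 30625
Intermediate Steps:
P(s, x) = 5 + s + x (P(s, x) = 5 + (s + x) = 5 + s + x)
(151 + P(c, 8))² = (151 + (5 + 11 + 8))² = (151 + 24)² = 175² = 30625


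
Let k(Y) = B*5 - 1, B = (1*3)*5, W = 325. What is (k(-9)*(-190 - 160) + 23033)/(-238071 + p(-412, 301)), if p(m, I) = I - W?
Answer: 2867/238095 ≈ 0.012041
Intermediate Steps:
B = 15 (B = 3*5 = 15)
p(m, I) = -325 + I (p(m, I) = I - 1*325 = I - 325 = -325 + I)
k(Y) = 74 (k(Y) = 15*5 - 1 = 75 - 1 = 74)
(k(-9)*(-190 - 160) + 23033)/(-238071 + p(-412, 301)) = (74*(-190 - 160) + 23033)/(-238071 + (-325 + 301)) = (74*(-350) + 23033)/(-238071 - 24) = (-25900 + 23033)/(-238095) = -2867*(-1/238095) = 2867/238095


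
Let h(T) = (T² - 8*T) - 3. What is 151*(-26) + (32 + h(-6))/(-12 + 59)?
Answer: -184409/47 ≈ -3923.6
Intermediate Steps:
h(T) = -3 + T² - 8*T
151*(-26) + (32 + h(-6))/(-12 + 59) = 151*(-26) + (32 + (-3 + (-6)² - 8*(-6)))/(-12 + 59) = -3926 + (32 + (-3 + 36 + 48))/47 = -3926 + (32 + 81)*(1/47) = -3926 + 113*(1/47) = -3926 + 113/47 = -184409/47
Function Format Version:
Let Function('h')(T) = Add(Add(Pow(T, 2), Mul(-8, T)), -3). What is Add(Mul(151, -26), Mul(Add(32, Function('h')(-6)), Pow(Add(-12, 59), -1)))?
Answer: Rational(-184409, 47) ≈ -3923.6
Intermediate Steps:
Function('h')(T) = Add(-3, Pow(T, 2), Mul(-8, T))
Add(Mul(151, -26), Mul(Add(32, Function('h')(-6)), Pow(Add(-12, 59), -1))) = Add(Mul(151, -26), Mul(Add(32, Add(-3, Pow(-6, 2), Mul(-8, -6))), Pow(Add(-12, 59), -1))) = Add(-3926, Mul(Add(32, Add(-3, 36, 48)), Pow(47, -1))) = Add(-3926, Mul(Add(32, 81), Rational(1, 47))) = Add(-3926, Mul(113, Rational(1, 47))) = Add(-3926, Rational(113, 47)) = Rational(-184409, 47)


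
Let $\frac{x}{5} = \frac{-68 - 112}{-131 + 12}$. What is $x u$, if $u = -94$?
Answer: $- \frac{84600}{119} \approx -710.92$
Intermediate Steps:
$x = \frac{900}{119}$ ($x = 5 \frac{-68 - 112}{-131 + 12} = 5 \left(- \frac{180}{-119}\right) = 5 \left(\left(-180\right) \left(- \frac{1}{119}\right)\right) = 5 \cdot \frac{180}{119} = \frac{900}{119} \approx 7.563$)
$x u = \frac{900}{119} \left(-94\right) = - \frac{84600}{119}$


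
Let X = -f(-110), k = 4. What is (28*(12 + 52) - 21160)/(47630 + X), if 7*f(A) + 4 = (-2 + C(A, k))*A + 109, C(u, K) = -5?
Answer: -6456/15835 ≈ -0.40770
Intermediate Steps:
f(A) = 15 - A (f(A) = -4/7 + ((-2 - 5)*A + 109)/7 = -4/7 + (-7*A + 109)/7 = -4/7 + (109 - 7*A)/7 = -4/7 + (109/7 - A) = 15 - A)
X = -125 (X = -(15 - 1*(-110)) = -(15 + 110) = -1*125 = -125)
(28*(12 + 52) - 21160)/(47630 + X) = (28*(12 + 52) - 21160)/(47630 - 125) = (28*64 - 21160)/47505 = (1792 - 21160)*(1/47505) = -19368*1/47505 = -6456/15835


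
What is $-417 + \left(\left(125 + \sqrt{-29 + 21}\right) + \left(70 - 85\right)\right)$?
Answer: $-307 + 2 i \sqrt{2} \approx -307.0 + 2.8284 i$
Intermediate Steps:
$-417 + \left(\left(125 + \sqrt{-29 + 21}\right) + \left(70 - 85\right)\right) = -417 + \left(\left(125 + \sqrt{-8}\right) + \left(70 - 85\right)\right) = -417 + \left(\left(125 + 2 i \sqrt{2}\right) - 15\right) = -417 + \left(110 + 2 i \sqrt{2}\right) = -307 + 2 i \sqrt{2}$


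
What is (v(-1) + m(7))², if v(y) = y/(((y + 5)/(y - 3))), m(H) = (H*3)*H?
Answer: 21904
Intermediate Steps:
m(H) = 3*H² (m(H) = (3*H)*H = 3*H²)
v(y) = y*(-3 + y)/(5 + y) (v(y) = y/(((5 + y)/(-3 + y))) = y*((-3 + y)/(5 + y)) = y*(-3 + y)/(5 + y))
(v(-1) + m(7))² = (-(-3 - 1)/(5 - 1) + 3*7²)² = (-1*(-4)/4 + 3*49)² = (-1*¼*(-4) + 147)² = (1 + 147)² = 148² = 21904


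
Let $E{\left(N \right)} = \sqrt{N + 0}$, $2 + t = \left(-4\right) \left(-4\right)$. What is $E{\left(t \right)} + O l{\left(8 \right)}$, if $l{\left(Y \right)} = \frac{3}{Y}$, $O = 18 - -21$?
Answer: $\frac{117}{8} + \sqrt{14} \approx 18.367$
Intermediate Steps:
$t = 14$ ($t = -2 - -16 = -2 + 16 = 14$)
$O = 39$ ($O = 18 + 21 = 39$)
$E{\left(N \right)} = \sqrt{N}$
$E{\left(t \right)} + O l{\left(8 \right)} = \sqrt{14} + 39 \cdot \frac{3}{8} = \sqrt{14} + \frac{117}{8} = \frac{117}{8} + \sqrt{14}$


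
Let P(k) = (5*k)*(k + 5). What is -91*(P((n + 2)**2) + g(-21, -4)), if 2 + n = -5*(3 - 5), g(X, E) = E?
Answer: -4777136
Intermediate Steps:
n = 8 (n = -2 - 5*(3 - 5) = -2 - 5*(-2) = -2 + 10 = 8)
P(k) = 5*k*(5 + k) (P(k) = (5*k)*(5 + k) = 5*k*(5 + k))
-91*(P((n + 2)**2) + g(-21, -4)) = -91*(5*(8 + 2)**2*(5 + (8 + 2)**2) - 4) = -91*(5*10**2*(5 + 10**2) - 4) = -91*(5*100*(5 + 100) - 4) = -91*(5*100*105 - 4) = -91*(52500 - 4) = -91*52496 = -4777136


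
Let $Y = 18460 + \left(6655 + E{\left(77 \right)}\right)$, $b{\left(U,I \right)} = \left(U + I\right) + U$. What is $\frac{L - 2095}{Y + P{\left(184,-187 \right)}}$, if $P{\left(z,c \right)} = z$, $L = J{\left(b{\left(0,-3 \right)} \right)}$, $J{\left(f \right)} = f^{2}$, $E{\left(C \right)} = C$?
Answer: $- \frac{1043}{12688} \approx -0.082204$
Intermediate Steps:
$b{\left(U,I \right)} = I + 2 U$ ($b{\left(U,I \right)} = \left(I + U\right) + U = I + 2 U$)
$L = 9$ ($L = \left(-3 + 2 \cdot 0\right)^{2} = \left(-3 + 0\right)^{2} = \left(-3\right)^{2} = 9$)
$Y = 25192$ ($Y = 18460 + \left(6655 + 77\right) = 18460 + 6732 = 25192$)
$\frac{L - 2095}{Y + P{\left(184,-187 \right)}} = \frac{9 - 2095}{25192 + 184} = - \frac{2086}{25376} = \left(-2086\right) \frac{1}{25376} = - \frac{1043}{12688}$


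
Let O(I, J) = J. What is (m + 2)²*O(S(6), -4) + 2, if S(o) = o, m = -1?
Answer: -2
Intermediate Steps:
(m + 2)²*O(S(6), -4) + 2 = (-1 + 2)²*(-4) + 2 = 1²*(-4) + 2 = 1*(-4) + 2 = -4 + 2 = -2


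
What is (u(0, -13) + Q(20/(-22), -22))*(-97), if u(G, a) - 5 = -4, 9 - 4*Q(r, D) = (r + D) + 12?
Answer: -25511/44 ≈ -579.79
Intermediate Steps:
Q(r, D) = -3/4 - D/4 - r/4 (Q(r, D) = 9/4 - ((r + D) + 12)/4 = 9/4 - ((D + r) + 12)/4 = 9/4 - (12 + D + r)/4 = 9/4 + (-3 - D/4 - r/4) = -3/4 - D/4 - r/4)
u(G, a) = 1 (u(G, a) = 5 - 4 = 1)
(u(0, -13) + Q(20/(-22), -22))*(-97) = (1 + (-3/4 - 1/4*(-22) - 5/(-22)))*(-97) = (1 + (-3/4 + 11/2 - 5*(-1)/22))*(-97) = (1 + (-3/4 + 11/2 - 1/4*(-10/11)))*(-97) = (1 + (-3/4 + 11/2 + 5/22))*(-97) = (1 + 219/44)*(-97) = (263/44)*(-97) = -25511/44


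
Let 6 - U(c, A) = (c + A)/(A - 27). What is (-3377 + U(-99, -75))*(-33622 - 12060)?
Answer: 2619223152/17 ≈ 1.5407e+8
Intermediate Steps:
U(c, A) = 6 - (A + c)/(-27 + A) (U(c, A) = 6 - (c + A)/(A - 27) = 6 - (A + c)/(-27 + A))
(-3377 + U(-99, -75))*(-33622 - 12060) = (-3377 + (-162 - 1*(-99) + 5*(-75))/(-27 - 75))*(-33622 - 12060) = (-3377 + (-162 + 99 - 375)/(-102))*(-45682) = (-3377 - 1/102*(-438))*(-45682) = (-3377 + 73/17)*(-45682) = -57336/17*(-45682) = 2619223152/17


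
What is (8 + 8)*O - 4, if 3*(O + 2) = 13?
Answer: 100/3 ≈ 33.333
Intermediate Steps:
O = 7/3 (O = -2 + (⅓)*13 = -2 + 13/3 = 7/3 ≈ 2.3333)
(8 + 8)*O - 4 = (8 + 8)*(7/3) - 4 = 16*(7/3) - 4 = 112/3 - 4 = 100/3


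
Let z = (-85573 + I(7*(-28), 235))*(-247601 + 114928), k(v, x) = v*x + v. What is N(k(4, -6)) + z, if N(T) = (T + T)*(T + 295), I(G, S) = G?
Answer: 11379219537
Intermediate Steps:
k(v, x) = v + v*x
N(T) = 2*T*(295 + T) (N(T) = (2*T)*(295 + T) = 2*T*(295 + T))
z = 11379230537 (z = (-85573 + 7*(-28))*(-247601 + 114928) = (-85573 - 196)*(-132673) = -85769*(-132673) = 11379230537)
N(k(4, -6)) + z = 2*(4*(1 - 6))*(295 + 4*(1 - 6)) + 11379230537 = 2*(4*(-5))*(295 + 4*(-5)) + 11379230537 = 2*(-20)*(295 - 20) + 11379230537 = 2*(-20)*275 + 11379230537 = -11000 + 11379230537 = 11379219537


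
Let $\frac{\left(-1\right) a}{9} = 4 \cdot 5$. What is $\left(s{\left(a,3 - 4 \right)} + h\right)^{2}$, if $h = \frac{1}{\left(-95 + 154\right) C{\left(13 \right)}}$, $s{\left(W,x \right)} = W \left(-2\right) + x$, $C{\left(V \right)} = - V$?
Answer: $\frac{75818723904}{588289} \approx 1.2888 \cdot 10^{5}$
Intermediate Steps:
$a = -180$ ($a = - 9 \cdot 4 \cdot 5 = \left(-9\right) 20 = -180$)
$s{\left(W,x \right)} = x - 2 W$ ($s{\left(W,x \right)} = - 2 W + x = x - 2 W$)
$h = - \frac{1}{767}$ ($h = \frac{1}{\left(-95 + 154\right) \left(\left(-1\right) 13\right)} = \frac{1}{59 \left(-13\right)} = \frac{1}{59} \left(- \frac{1}{13}\right) = - \frac{1}{767} \approx -0.0013038$)
$\left(s{\left(a,3 - 4 \right)} + h\right)^{2} = \left(\left(\left(3 - 4\right) - -360\right) - \frac{1}{767}\right)^{2} = \left(\left(-1 + 360\right) - \frac{1}{767}\right)^{2} = \left(359 - \frac{1}{767}\right)^{2} = \left(\frac{275352}{767}\right)^{2} = \frac{75818723904}{588289}$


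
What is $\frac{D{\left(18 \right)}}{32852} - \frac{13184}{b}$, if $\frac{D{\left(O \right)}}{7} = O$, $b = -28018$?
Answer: $\frac{109162759}{230111834} \approx 0.47439$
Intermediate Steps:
$D{\left(O \right)} = 7 O$
$\frac{D{\left(18 \right)}}{32852} - \frac{13184}{b} = \frac{7 \cdot 18}{32852} - \frac{13184}{-28018} = 126 \cdot \frac{1}{32852} - - \frac{6592}{14009} = \frac{63}{16426} + \frac{6592}{14009} = \frac{109162759}{230111834}$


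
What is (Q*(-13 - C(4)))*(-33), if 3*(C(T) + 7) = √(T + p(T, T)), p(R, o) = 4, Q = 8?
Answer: 1584 + 176*√2 ≈ 1832.9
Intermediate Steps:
C(T) = -7 + √(4 + T)/3 (C(T) = -7 + √(T + 4)/3 = -7 + √(4 + T)/3)
(Q*(-13 - C(4)))*(-33) = (8*(-13 - (-7 + √(4 + 4)/3)))*(-33) = (8*(-13 - (-7 + √8/3)))*(-33) = (8*(-13 - (-7 + (2*√2)/3)))*(-33) = (8*(-13 - (-7 + 2*√2/3)))*(-33) = (8*(-13 + (7 - 2*√2/3)))*(-33) = (8*(-6 - 2*√2/3))*(-33) = (-48 - 16*√2/3)*(-33) = 1584 + 176*√2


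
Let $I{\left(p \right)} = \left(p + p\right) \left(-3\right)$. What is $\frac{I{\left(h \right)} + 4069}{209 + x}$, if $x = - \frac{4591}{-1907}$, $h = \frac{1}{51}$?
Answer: $\frac{131909097}{6853618} \approx 19.247$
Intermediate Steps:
$h = \frac{1}{51} \approx 0.019608$
$x = \frac{4591}{1907}$ ($x = \left(-4591\right) \left(- \frac{1}{1907}\right) = \frac{4591}{1907} \approx 2.4074$)
$I{\left(p \right)} = - 6 p$ ($I{\left(p \right)} = 2 p \left(-3\right) = - 6 p$)
$\frac{I{\left(h \right)} + 4069}{209 + x} = \frac{\left(-6\right) \frac{1}{51} + 4069}{209 + \frac{4591}{1907}} = \frac{- \frac{2}{17} + 4069}{\frac{403154}{1907}} = \frac{69171}{17} \cdot \frac{1907}{403154} = \frac{131909097}{6853618}$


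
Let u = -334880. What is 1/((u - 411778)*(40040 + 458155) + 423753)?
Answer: -1/371980858557 ≈ -2.6883e-12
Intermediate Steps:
1/((u - 411778)*(40040 + 458155) + 423753) = 1/((-334880 - 411778)*(40040 + 458155) + 423753) = 1/(-746658*498195 + 423753) = 1/(-371981282310 + 423753) = 1/(-371980858557) = -1/371980858557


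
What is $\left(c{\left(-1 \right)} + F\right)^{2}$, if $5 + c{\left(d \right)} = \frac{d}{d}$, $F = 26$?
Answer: $484$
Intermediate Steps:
$c{\left(d \right)} = -4$ ($c{\left(d \right)} = -5 + \frac{d}{d} = -5 + 1 = -4$)
$\left(c{\left(-1 \right)} + F\right)^{2} = \left(-4 + 26\right)^{2} = 22^{2} = 484$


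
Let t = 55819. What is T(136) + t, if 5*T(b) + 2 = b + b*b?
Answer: 59545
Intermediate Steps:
T(b) = -⅖ + b/5 + b²/5 (T(b) = -⅖ + (b + b*b)/5 = -⅖ + (b + b²)/5 = -⅖ + (b/5 + b²/5) = -⅖ + b/5 + b²/5)
T(136) + t = (-⅖ + (⅕)*136 + (⅕)*136²) + 55819 = (-⅖ + 136/5 + (⅕)*18496) + 55819 = (-⅖ + 136/5 + 18496/5) + 55819 = 3726 + 55819 = 59545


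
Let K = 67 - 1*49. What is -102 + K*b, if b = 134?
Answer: 2310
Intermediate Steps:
K = 18 (K = 67 - 49 = 18)
-102 + K*b = -102 + 18*134 = -102 + 2412 = 2310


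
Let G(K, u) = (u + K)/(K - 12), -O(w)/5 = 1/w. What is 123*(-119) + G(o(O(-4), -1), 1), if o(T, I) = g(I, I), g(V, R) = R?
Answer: -14637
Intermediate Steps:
O(w) = -5/w
o(T, I) = I
G(K, u) = (K + u)/(-12 + K)
123*(-119) + G(o(O(-4), -1), 1) = 123*(-119) + (-1 + 1)/(-12 - 1) = -14637 + 0/(-13) = -14637 - 1/13*0 = -14637 + 0 = -14637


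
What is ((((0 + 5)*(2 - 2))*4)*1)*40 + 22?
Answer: 22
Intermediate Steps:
((((0 + 5)*(2 - 2))*4)*1)*40 + 22 = (((5*0)*4)*1)*40 + 22 = ((0*4)*1)*40 + 22 = (0*1)*40 + 22 = 0*40 + 22 = 0 + 22 = 22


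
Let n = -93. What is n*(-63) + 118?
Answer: 5977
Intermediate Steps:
n*(-63) + 118 = -93*(-63) + 118 = 5859 + 118 = 5977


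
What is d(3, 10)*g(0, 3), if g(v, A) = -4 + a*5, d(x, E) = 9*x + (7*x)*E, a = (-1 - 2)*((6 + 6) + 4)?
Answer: -57828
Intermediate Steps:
a = -48 (a = -3*(12 + 4) = -3*16 = -48)
d(x, E) = 9*x + 7*E*x
g(v, A) = -244 (g(v, A) = -4 - 48*5 = -4 - 240 = -244)
d(3, 10)*g(0, 3) = (3*(9 + 7*10))*(-244) = (3*(9 + 70))*(-244) = (3*79)*(-244) = 237*(-244) = -57828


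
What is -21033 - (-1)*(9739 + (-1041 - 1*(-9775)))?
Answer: -2560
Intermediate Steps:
-21033 - (-1)*(9739 + (-1041 - 1*(-9775))) = -21033 - (-1)*(9739 + (-1041 + 9775)) = -21033 - (-1)*(9739 + 8734) = -21033 - (-1)*18473 = -21033 - 1*(-18473) = -21033 + 18473 = -2560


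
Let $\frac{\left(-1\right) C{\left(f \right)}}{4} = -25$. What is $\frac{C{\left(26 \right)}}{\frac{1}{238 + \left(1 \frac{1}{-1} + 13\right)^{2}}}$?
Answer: $38200$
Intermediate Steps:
$C{\left(f \right)} = 100$ ($C{\left(f \right)} = \left(-4\right) \left(-25\right) = 100$)
$\frac{C{\left(26 \right)}}{\frac{1}{238 + \left(1 \frac{1}{-1} + 13\right)^{2}}} = \frac{100}{\frac{1}{238 + \left(1 \frac{1}{-1} + 13\right)^{2}}} = \frac{100}{\frac{1}{238 + \left(1 \left(-1\right) + 13\right)^{2}}} = \frac{100}{\frac{1}{238 + \left(-1 + 13\right)^{2}}} = \frac{100}{\frac{1}{238 + 12^{2}}} = \frac{100}{\frac{1}{238 + 144}} = \frac{100}{\frac{1}{382}} = 100 \frac{1}{\frac{1}{382}} = 100 \cdot 382 = 38200$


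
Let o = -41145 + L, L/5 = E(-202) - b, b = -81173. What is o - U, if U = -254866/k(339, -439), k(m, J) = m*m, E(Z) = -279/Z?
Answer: 8466837195967/23214042 ≈ 3.6473e+5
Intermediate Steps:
L = 81986125/202 (L = 5*(-279/(-202) - 1*(-81173)) = 5*(-279*(-1/202) + 81173) = 5*(279/202 + 81173) = 5*(16397225/202) = 81986125/202 ≈ 4.0587e+5)
k(m, J) = m**2
o = 73674835/202 (o = -41145 + 81986125/202 = 73674835/202 ≈ 3.6473e+5)
U = -254866/114921 (U = -254866/(339**2) = -254866/114921 ≈ -2.2178)
o - U = 73674835/202 - 1*(-254866/114921) = 73674835/202 + 254866/114921 = 8466837195967/23214042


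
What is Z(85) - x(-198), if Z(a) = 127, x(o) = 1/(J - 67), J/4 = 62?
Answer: 22986/181 ≈ 126.99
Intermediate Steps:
J = 248 (J = 4*62 = 248)
x(o) = 1/181 (x(o) = 1/(248 - 67) = 1/181)
Z(85) - x(-198) = 127 - 1*1/181 = 127 - 1/181 = 22986/181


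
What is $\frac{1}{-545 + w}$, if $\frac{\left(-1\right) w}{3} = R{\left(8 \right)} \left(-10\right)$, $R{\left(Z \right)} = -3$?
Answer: $- \frac{1}{635} \approx -0.0015748$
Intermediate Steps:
$w = -90$ ($w = - 3 \left(\left(-3\right) \left(-10\right)\right) = \left(-3\right) 30 = -90$)
$\frac{1}{-545 + w} = \frac{1}{-545 - 90} = \frac{1}{-635} = - \frac{1}{635}$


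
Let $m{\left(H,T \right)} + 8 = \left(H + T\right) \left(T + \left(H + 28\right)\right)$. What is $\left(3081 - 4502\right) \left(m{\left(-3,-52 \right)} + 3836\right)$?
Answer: $-7549773$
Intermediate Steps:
$m{\left(H,T \right)} = -8 + \left(H + T\right) \left(28 + H + T\right)$ ($m{\left(H,T \right)} = -8 + \left(H + T\right) \left(T + \left(H + 28\right)\right) = -8 + \left(H + T\right) \left(T + \left(28 + H\right)\right) = -8 + \left(H + T\right) \left(28 + H + T\right)$)
$\left(3081 - 4502\right) \left(m{\left(-3,-52 \right)} + 3836\right) = \left(3081 - 4502\right) \left(\left(-8 + \left(-3\right)^{2} + \left(-52\right)^{2} + 28 \left(-3\right) + 28 \left(-52\right) + 2 \left(-3\right) \left(-52\right)\right) + 3836\right) = - 1421 \left(\left(-8 + 9 + 2704 - 84 - 1456 + 312\right) + 3836\right) = - 1421 \left(1477 + 3836\right) = \left(-1421\right) 5313 = -7549773$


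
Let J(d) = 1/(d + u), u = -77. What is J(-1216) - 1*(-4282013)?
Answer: 5536642808/1293 ≈ 4.2820e+6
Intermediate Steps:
J(d) = 1/(-77 + d) (J(d) = 1/(d - 77) = 1/(-77 + d))
J(-1216) - 1*(-4282013) = 1/(-77 - 1216) - 1*(-4282013) = 1/(-1293) + 4282013 = -1/1293 + 4282013 = 5536642808/1293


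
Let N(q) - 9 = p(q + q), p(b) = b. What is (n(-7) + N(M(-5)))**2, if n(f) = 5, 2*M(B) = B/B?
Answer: 225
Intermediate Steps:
M(B) = 1/2 (M(B) = (B/B)/2 = (1/2)*1 = 1/2)
N(q) = 9 + 2*q (N(q) = 9 + (q + q) = 9 + 2*q)
(n(-7) + N(M(-5)))**2 = (5 + (9 + 2*(1/2)))**2 = (5 + (9 + 1))**2 = (5 + 10)**2 = 15**2 = 225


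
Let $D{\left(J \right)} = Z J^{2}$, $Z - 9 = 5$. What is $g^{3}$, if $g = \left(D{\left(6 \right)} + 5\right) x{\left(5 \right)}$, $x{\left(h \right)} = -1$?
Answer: $-131872229$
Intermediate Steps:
$Z = 14$ ($Z = 9 + 5 = 14$)
$D{\left(J \right)} = 14 J^{2}$
$g = -509$ ($g = \left(14 \cdot 6^{2} + 5\right) \left(-1\right) = \left(14 \cdot 36 + 5\right) \left(-1\right) = \left(504 + 5\right) \left(-1\right) = 509 \left(-1\right) = -509$)
$g^{3} = \left(-509\right)^{3} = -131872229$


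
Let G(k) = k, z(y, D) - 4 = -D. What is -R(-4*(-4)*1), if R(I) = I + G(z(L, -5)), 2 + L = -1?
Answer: -25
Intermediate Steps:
L = -3 (L = -2 - 1 = -3)
z(y, D) = 4 - D
R(I) = 9 + I (R(I) = I + (4 - 1*(-5)) = I + (4 + 5) = I + 9 = 9 + I)
-R(-4*(-4)*1) = -(9 - 4*(-4)*1) = -(9 + 16*1) = -(9 + 16) = -1*25 = -25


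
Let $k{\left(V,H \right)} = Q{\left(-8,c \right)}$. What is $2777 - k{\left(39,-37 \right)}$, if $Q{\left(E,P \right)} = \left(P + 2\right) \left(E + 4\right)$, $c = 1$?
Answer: $2789$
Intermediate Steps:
$Q{\left(E,P \right)} = \left(2 + P\right) \left(4 + E\right)$
$k{\left(V,H \right)} = -12$ ($k{\left(V,H \right)} = 8 + 2 \left(-8\right) + 4 \cdot 1 - 8 = 8 - 16 + 4 - 8 = -12$)
$2777 - k{\left(39,-37 \right)} = 2777 - -12 = 2777 + 12 = 2789$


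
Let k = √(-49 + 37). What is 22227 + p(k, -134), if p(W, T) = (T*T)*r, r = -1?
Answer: 4271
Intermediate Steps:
k = 2*I*√3 (k = √(-12) = 2*I*√3 ≈ 3.4641*I)
p(W, T) = -T² (p(W, T) = (T*T)*(-1) = T²*(-1) = -T²)
22227 + p(k, -134) = 22227 - 1*(-134)² = 22227 - 1*17956 = 22227 - 17956 = 4271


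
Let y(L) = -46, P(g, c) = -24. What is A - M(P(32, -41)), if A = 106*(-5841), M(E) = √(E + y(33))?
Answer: -619146 - I*√70 ≈ -6.1915e+5 - 8.3666*I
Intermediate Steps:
M(E) = √(-46 + E) (M(E) = √(E - 46) = √(-46 + E))
A = -619146
A - M(P(32, -41)) = -619146 - √(-46 - 24) = -619146 - √(-70) = -619146 - I*√70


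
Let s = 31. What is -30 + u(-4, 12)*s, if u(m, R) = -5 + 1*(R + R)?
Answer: 559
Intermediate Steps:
u(m, R) = -5 + 2*R (u(m, R) = -5 + 1*(2*R) = -5 + 2*R)
-30 + u(-4, 12)*s = -30 + (-5 + 2*12)*31 = -30 + (-5 + 24)*31 = -30 + 19*31 = -30 + 589 = 559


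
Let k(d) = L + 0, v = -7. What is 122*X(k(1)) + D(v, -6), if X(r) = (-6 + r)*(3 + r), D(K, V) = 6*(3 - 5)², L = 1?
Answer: -2416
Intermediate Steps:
k(d) = 1 (k(d) = 1 + 0 = 1)
D(K, V) = 24 (D(K, V) = 6*(-2)² = 6*4 = 24)
122*X(k(1)) + D(v, -6) = 122*(-18 + 1² - 3*1) + 24 = 122*(-18 + 1 - 3) + 24 = 122*(-20) + 24 = -2440 + 24 = -2416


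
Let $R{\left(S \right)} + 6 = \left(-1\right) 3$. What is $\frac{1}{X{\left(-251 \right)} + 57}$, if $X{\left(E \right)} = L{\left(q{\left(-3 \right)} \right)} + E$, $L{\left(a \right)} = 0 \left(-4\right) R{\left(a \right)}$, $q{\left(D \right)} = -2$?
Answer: $- \frac{1}{194} \approx -0.0051546$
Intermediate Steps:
$R{\left(S \right)} = -9$ ($R{\left(S \right)} = -6 - 3 = -9$)
$L{\left(a \right)} = 0$ ($L{\left(a \right)} = 0 \left(-4\right) \left(-9\right) = 0 \left(-9\right) = 0$)
$X{\left(E \right)} = E$ ($X{\left(E \right)} = 0 + E = E$)
$\frac{1}{X{\left(-251 \right)} + 57} = \frac{1}{-251 + 57} = \frac{1}{-194} = - \frac{1}{194}$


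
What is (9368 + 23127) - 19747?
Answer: 12748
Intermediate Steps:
(9368 + 23127) - 19747 = 32495 - 19747 = 12748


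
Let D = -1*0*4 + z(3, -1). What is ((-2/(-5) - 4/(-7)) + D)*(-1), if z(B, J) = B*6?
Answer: -664/35 ≈ -18.971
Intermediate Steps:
z(B, J) = 6*B
D = 18 (D = -1*0*4 + 6*3 = 0*4 + 18 = 0 + 18 = 18)
((-2/(-5) - 4/(-7)) + D)*(-1) = ((-2/(-5) - 4/(-7)) + 18)*(-1) = ((-2*(-1/5) - 4*(-1/7)) + 18)*(-1) = ((2/5 + 4/7) + 18)*(-1) = (34/35 + 18)*(-1) = (664/35)*(-1) = -664/35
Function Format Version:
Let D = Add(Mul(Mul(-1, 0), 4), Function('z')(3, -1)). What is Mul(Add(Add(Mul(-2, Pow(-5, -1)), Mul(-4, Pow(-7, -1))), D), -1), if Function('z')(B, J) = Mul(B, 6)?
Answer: Rational(-664, 35) ≈ -18.971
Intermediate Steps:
Function('z')(B, J) = Mul(6, B)
D = 18 (D = Add(Mul(Mul(-1, 0), 4), Mul(6, 3)) = Add(Mul(0, 4), 18) = Add(0, 18) = 18)
Mul(Add(Add(Mul(-2, Pow(-5, -1)), Mul(-4, Pow(-7, -1))), D), -1) = Mul(Add(Add(Mul(-2, Pow(-5, -1)), Mul(-4, Pow(-7, -1))), 18), -1) = Mul(Add(Add(Mul(-2, Rational(-1, 5)), Mul(-4, Rational(-1, 7))), 18), -1) = Mul(Add(Add(Rational(2, 5), Rational(4, 7)), 18), -1) = Mul(Add(Rational(34, 35), 18), -1) = Mul(Rational(664, 35), -1) = Rational(-664, 35)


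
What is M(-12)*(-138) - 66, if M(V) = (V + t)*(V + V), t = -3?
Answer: -49746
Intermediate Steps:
M(V) = 2*V*(-3 + V) (M(V) = (V - 3)*(V + V) = (-3 + V)*(2*V) = 2*V*(-3 + V))
M(-12)*(-138) - 66 = (2*(-12)*(-3 - 12))*(-138) - 66 = (2*(-12)*(-15))*(-138) - 66 = 360*(-138) - 66 = -49680 - 66 = -49746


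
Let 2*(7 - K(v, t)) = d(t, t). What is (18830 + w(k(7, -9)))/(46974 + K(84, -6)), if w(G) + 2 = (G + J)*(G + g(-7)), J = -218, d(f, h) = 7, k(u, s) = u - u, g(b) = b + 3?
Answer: 7880/18791 ≈ 0.41935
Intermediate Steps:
g(b) = 3 + b
k(u, s) = 0
K(v, t) = 7/2 (K(v, t) = 7 - ½*7 = 7 - 7/2 = 7/2)
w(G) = -2 + (-218 + G)*(-4 + G) (w(G) = -2 + (G - 218)*(G + (3 - 7)) = -2 + (-218 + G)*(G - 4) = -2 + (-218 + G)*(-4 + G))
(18830 + w(k(7, -9)))/(46974 + K(84, -6)) = (18830 + (870 + 0² - 222*0))/(46974 + 7/2) = (18830 + (870 + 0 + 0))/(93955/2) = (18830 + 870)*(2/93955) = 19700*(2/93955) = 7880/18791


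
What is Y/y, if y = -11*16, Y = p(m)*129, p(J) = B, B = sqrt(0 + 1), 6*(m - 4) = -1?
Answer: -129/176 ≈ -0.73295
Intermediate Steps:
m = 23/6 (m = 4 + (1/6)*(-1) = 4 - 1/6 = 23/6 ≈ 3.8333)
B = 1 (B = sqrt(1) = 1)
p(J) = 1
Y = 129 (Y = 1*129 = 129)
y = -176
Y/y = 129/(-176) = 129*(-1/176) = -129/176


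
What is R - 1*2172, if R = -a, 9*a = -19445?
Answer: -103/9 ≈ -11.444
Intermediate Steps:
a = -19445/9 (a = (1/9)*(-19445) = -19445/9 ≈ -2160.6)
R = 19445/9 (R = -1*(-19445/9) = 19445/9 ≈ 2160.6)
R - 1*2172 = 19445/9 - 1*2172 = 19445/9 - 2172 = -103/9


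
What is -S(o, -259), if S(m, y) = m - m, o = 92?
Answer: 0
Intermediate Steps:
S(m, y) = 0
-S(o, -259) = -1*0 = 0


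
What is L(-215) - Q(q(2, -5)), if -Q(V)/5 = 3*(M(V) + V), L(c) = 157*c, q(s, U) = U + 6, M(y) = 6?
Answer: -33650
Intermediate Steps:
q(s, U) = 6 + U
Q(V) = -90 - 15*V (Q(V) = -15*(6 + V) = -5*(18 + 3*V) = -90 - 15*V)
L(-215) - Q(q(2, -5)) = 157*(-215) - (-90 - 15*(6 - 5)) = -33755 - (-90 - 15*1) = -33755 - (-90 - 15) = -33755 - 1*(-105) = -33755 + 105 = -33650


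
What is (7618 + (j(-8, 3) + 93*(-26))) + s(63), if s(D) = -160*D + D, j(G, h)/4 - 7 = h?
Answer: -4777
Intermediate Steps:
j(G, h) = 28 + 4*h
s(D) = -159*D
(7618 + (j(-8, 3) + 93*(-26))) + s(63) = (7618 + ((28 + 4*3) + 93*(-26))) - 159*63 = (7618 + ((28 + 12) - 2418)) - 10017 = (7618 + (40 - 2418)) - 10017 = (7618 - 2378) - 10017 = 5240 - 10017 = -4777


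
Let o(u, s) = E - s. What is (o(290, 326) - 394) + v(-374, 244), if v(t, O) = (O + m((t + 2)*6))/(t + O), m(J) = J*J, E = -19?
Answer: -195313/5 ≈ -39063.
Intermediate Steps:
m(J) = J²
o(u, s) = -19 - s
v(t, O) = (O + (12 + 6*t)²)/(O + t) (v(t, O) = (O + ((t + 2)*6)²)/(t + O) = (O + ((2 + t)*6)²)/(O + t) = (O + (12 + 6*t)²)/(O + t))
(o(290, 326) - 394) + v(-374, 244) = ((-19 - 1*326) - 394) + (244 + 36*(2 - 374)²)/(244 - 374) = ((-19 - 326) - 394) + (244 + 36*(-372)²)/(-130) = (-345 - 394) - (244 + 36*138384)/130 = -739 - (244 + 4981824)/130 = -739 - 1/130*4982068 = -739 - 191618/5 = -195313/5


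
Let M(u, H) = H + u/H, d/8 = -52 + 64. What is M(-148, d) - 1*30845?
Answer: -738013/24 ≈ -30751.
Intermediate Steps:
d = 96 (d = 8*(-52 + 64) = 8*12 = 96)
M(-148, d) - 1*30845 = (96 - 148/96) - 1*30845 = (96 - 148*1/96) - 30845 = (96 - 37/24) - 30845 = 2267/24 - 30845 = -738013/24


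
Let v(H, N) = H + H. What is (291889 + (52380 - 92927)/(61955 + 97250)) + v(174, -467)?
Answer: 46525551038/159205 ≈ 2.9224e+5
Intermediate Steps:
v(H, N) = 2*H
(291889 + (52380 - 92927)/(61955 + 97250)) + v(174, -467) = (291889 + (52380 - 92927)/(61955 + 97250)) + 2*174 = (291889 - 40547/159205) + 348 = 46470147698/159205 + 348 = 46525551038/159205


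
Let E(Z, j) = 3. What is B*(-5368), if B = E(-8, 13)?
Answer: -16104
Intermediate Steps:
B = 3
B*(-5368) = 3*(-5368) = -16104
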